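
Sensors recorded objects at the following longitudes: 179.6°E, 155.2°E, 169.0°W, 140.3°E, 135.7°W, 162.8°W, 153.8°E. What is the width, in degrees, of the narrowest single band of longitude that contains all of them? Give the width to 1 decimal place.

84.0°

Sort the longitudes: -169.0°, -162.8°, -135.7°, +140.3°, +153.8°, +155.2°, +179.6°.
Eastward gaps between consecutive values (wrapping around): 6.2°, 27.1°, 276.0°, 13.5°, 1.4°, 24.4°, 11.4°.
Largest gap = 276.0° ⇒ minimal covering band is its complement: 360° − 276.0° = 84.0°.
Band runs from +140.3° eastward to -135.7°, crossing the antimeridian.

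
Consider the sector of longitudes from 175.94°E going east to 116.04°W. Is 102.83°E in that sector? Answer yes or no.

Band width going east from +175.94° to -116.04°: ((-116.04 − 175.94) mod 360) = 68.02°.
Offset of +102.83° east of the west edge: ((102.83 − 175.94) mod 360) = 286.89°.
286.89° > 68.02° ⇒ outside.

No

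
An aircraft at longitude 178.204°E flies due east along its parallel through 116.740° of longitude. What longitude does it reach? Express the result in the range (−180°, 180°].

65.056°W

Start at +178.204°; shift +116.740° → +294.944°.
+294.944° lies outside (−180°, 180°]; subtract 360° → -65.056°.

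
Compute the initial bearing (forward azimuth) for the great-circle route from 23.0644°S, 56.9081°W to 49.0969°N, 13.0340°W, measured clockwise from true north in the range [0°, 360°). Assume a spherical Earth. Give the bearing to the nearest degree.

27°

Δλ = -13.0340 − -56.9081 = 43.8741°.
θ = atan2( sin Δλ · cos φ₂ , cos φ₁ · sin φ₂ − sin φ₁ · cos φ₂ · cos Δλ )
  = atan2(0.45381, 0.88032) = 27.272° → normalised to [0°, 360°): 27.272°.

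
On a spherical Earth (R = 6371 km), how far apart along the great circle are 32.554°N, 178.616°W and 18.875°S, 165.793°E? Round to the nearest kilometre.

5954 km

Δλ = 165.793 − -178.616 = 344.409°; wrapped into (−180°, 180°]: -15.591°.
Δφ = -18.875 − 32.554 = -51.429°.
a = sin²(Δφ/2) + cos φ₁ · cos φ₂ · sin²(Δλ/2) = 0.202931.
c = 2·atan2(√a, √(1−a)) = 0.93460 rad → d = 6371·c ≈ 5954.36 km.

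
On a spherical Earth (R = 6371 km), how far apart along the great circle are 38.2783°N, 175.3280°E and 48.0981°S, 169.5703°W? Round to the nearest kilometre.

9720 km

Δλ = -169.5703 − 175.3280 = -344.8983°; wrapped into (−180°, 180°]: 15.1017°.
Δφ = -48.0981 − 38.2783 = -86.3764°.
a = sin²(Δφ/2) + cos φ₁ · cos φ₂ · sin²(Δλ/2) = 0.477452.
c = 2·atan2(√a, √(1−a)) = 1.52569 rad → d = 6371·c ≈ 9720.14 km.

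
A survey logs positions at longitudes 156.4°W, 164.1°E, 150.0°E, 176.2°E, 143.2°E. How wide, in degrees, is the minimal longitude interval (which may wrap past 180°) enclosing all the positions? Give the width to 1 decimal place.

Sort the longitudes: -156.4°, +143.2°, +150.0°, +164.1°, +176.2°.
Eastward gaps between consecutive values (wrapping around): 299.6°, 6.8°, 14.1°, 12.1°, 27.4°.
Largest gap = 299.6° ⇒ minimal covering band is its complement: 360° − 299.6° = 60.4°.
Band runs from +143.2° eastward to -156.4°, crossing the antimeridian.

60.4°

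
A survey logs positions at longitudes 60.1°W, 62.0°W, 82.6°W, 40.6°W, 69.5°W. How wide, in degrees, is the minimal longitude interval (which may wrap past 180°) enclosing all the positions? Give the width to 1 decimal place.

42.0°

Sort the longitudes: -82.6°, -69.5°, -62.0°, -60.1°, -40.6°.
Eastward gaps between consecutive values (wrapping around): 13.1°, 7.5°, 1.9°, 19.5°, 318.0°.
Largest gap = 318.0° ⇒ minimal covering band is its complement: 360° − 318.0° = 42.0°.
Band runs from -82.6° eastward to -40.6°.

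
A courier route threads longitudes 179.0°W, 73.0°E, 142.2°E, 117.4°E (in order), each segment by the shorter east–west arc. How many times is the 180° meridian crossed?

1

Leg 1: -179.0° → +73.0°, shortest Δλ = -108.0° (west) — crosses 180°.
Leg 2: +73.0° → +142.2°, shortest Δλ = 69.2° (east) — does not cross 180°.
Leg 3: +142.2° → +117.4°, shortest Δλ = -24.8° (west) — does not cross 180°.
Total crossings: 1.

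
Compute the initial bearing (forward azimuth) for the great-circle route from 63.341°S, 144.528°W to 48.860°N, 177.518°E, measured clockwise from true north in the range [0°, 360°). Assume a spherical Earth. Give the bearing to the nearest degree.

333°

Δλ = 177.518 − -144.528 = 322.046°; wrapped into (−180°, 180°]: -37.954°.
θ = atan2( sin Δλ · cos φ₂ , cos φ₁ · sin φ₂ − sin φ₁ · cos φ₂ · cos Δλ )
  = atan2(-0.40463, 0.80151) = -26.786° → normalised to [0°, 360°): 333.214°.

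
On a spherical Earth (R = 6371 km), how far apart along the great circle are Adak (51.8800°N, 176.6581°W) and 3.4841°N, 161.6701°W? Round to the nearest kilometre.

5558 km

Δλ = -161.6701 − -176.6581 = 14.9880°.
Δφ = 3.4841 − 51.8800 = -48.3959°.
a = sin²(Δφ/2) + cos φ₁ · cos φ₂ · sin²(Δλ/2) = 0.178491.
c = 2·atan2(√a, √(1−a)) = 0.87236 rad → d = 6371·c ≈ 5557.83 km.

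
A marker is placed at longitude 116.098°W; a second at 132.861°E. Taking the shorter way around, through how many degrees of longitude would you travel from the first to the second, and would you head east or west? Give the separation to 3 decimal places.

111.041° west

Raw difference: 132.861 − -116.098 = 248.959°.
Normalise into (−180°, 180°]: 248.959° − 360° = -111.041°.
Negative ⇒ the second point lies to the west; separation 111.041°.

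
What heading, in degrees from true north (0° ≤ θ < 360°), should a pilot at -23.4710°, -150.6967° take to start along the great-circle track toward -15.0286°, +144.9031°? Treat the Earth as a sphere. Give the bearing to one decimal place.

Δλ = 144.9031 − -150.6967 = 295.5998°; wrapped into (−180°, 180°]: -64.4002°.
θ = atan2( sin Δλ · cos φ₂ , cos φ₁ · sin φ₂ − sin φ₁ · cos φ₂ · cos Δλ )
  = atan2(-0.87099, -0.07164) = -94.702° → normalised to [0°, 360°): 265.298°.

265.3°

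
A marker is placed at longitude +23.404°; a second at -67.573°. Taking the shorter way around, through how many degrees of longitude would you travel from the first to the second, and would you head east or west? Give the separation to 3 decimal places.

Raw difference: -67.573 − 23.404 = -90.977°.
Normalise into (−180°, 180°]: -90.977° stays -90.977°.
Negative ⇒ the second point lies to the west; separation 90.977°.

90.977° west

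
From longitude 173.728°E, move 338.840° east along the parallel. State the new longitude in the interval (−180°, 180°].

152.568°E

Start at +173.728°; shift +338.840° → +512.568°.
+512.568° lies outside (−180°, 180°]; subtract 360° → +152.568°.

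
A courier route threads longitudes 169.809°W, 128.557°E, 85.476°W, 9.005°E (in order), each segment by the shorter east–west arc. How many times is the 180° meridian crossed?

2

Leg 1: -169.809° → +128.557°, shortest Δλ = -61.634° (west) — crosses 180°.
Leg 2: +128.557° → -85.476°, shortest Δλ = 145.967° (east) — crosses 180°.
Leg 3: -85.476° → +9.005°, shortest Δλ = 94.481° (east) — does not cross 180°.
Total crossings: 2.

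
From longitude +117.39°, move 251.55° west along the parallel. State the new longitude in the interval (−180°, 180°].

-134.16°

Start at +117.39°; shift −251.55° → -134.16°.
-134.16° already lies in (−180°, 180°].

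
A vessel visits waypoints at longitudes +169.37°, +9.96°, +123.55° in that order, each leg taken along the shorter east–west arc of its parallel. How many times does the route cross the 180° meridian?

0

Leg 1: +169.37° → +9.96°, shortest Δλ = -159.41° (west) — does not cross 180°.
Leg 2: +9.96° → +123.55°, shortest Δλ = 113.59° (east) — does not cross 180°.
Total crossings: 0.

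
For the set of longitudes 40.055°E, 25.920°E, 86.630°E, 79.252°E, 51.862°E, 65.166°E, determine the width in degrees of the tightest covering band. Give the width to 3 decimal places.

60.710°

Sort the longitudes: +25.920°, +40.055°, +51.862°, +65.166°, +79.252°, +86.630°.
Eastward gaps between consecutive values (wrapping around): 14.135°, 11.807°, 13.304°, 14.086°, 7.378°, 299.290°.
Largest gap = 299.290° ⇒ minimal covering band is its complement: 360° − 299.290° = 60.710°.
Band runs from +25.920° eastward to +86.630°.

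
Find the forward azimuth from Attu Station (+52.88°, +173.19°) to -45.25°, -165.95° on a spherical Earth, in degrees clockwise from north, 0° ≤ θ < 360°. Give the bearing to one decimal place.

165.3°

Δλ = -165.95 − 173.19 = -339.14°; wrapped into (−180°, 180°]: 20.86°.
θ = atan2( sin Δλ · cos φ₂ , cos φ₁ · sin φ₂ − sin φ₁ · cos φ₂ · cos Δλ )
  = atan2(0.25069, -0.95315) = 165.264° → normalised to [0°, 360°): 165.264°.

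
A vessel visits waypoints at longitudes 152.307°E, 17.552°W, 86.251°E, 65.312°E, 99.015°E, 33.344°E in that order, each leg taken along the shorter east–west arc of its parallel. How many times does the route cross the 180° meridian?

0

Leg 1: +152.307° → -17.552°, shortest Δλ = -169.859° (west) — does not cross 180°.
Leg 2: -17.552° → +86.251°, shortest Δλ = 103.803° (east) — does not cross 180°.
Leg 3: +86.251° → +65.312°, shortest Δλ = -20.939° (west) — does not cross 180°.
Leg 4: +65.312° → +99.015°, shortest Δλ = 33.703° (east) — does not cross 180°.
Leg 5: +99.015° → +33.344°, shortest Δλ = -65.671° (west) — does not cross 180°.
Total crossings: 0.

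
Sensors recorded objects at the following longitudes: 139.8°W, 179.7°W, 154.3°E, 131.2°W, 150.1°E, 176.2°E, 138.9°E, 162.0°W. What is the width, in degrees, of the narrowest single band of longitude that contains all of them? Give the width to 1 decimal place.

Sort the longitudes: -179.7°, -162.0°, -139.8°, -131.2°, +138.9°, +150.1°, +154.3°, +176.2°.
Eastward gaps between consecutive values (wrapping around): 17.7°, 22.2°, 8.6°, 270.1°, 11.2°, 4.2°, 21.9°, 4.1°.
Largest gap = 270.1° ⇒ minimal covering band is its complement: 360° − 270.1° = 89.9°.
Band runs from +138.9° eastward to -131.2°, crossing the antimeridian.

89.9°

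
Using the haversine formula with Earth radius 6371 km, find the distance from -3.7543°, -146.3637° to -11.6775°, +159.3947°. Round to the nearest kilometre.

6032 km

Δλ = 159.3947 − -146.3637 = 305.7584°; wrapped into (−180°, 180°]: -54.2416°.
Δφ = -11.6775 − -3.7543 = -7.9232°.
a = sin²(Δφ/2) + cos φ₁ · cos φ₂ · sin²(Δλ/2) = 0.207851.
c = 2·atan2(√a, √(1−a)) = 0.94678 rad → d = 6371·c ≈ 6031.94 km.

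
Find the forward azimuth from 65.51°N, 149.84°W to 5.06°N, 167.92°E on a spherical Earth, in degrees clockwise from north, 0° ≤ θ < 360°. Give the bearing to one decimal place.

226.5°

Δλ = 167.92 − -149.84 = 317.76°; wrapped into (−180°, 180°]: -42.24°.
θ = atan2( sin Δλ · cos φ₂ , cos φ₁ · sin φ₂ − sin φ₁ · cos φ₂ · cos Δλ )
  = atan2(-0.66962, -0.63454) = -133.459° → normalised to [0°, 360°): 226.541°.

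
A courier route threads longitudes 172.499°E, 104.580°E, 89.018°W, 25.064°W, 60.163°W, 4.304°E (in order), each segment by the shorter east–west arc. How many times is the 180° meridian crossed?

Leg 1: +172.499° → +104.580°, shortest Δλ = -67.919° (west) — does not cross 180°.
Leg 2: +104.580° → -89.018°, shortest Δλ = 166.402° (east) — crosses 180°.
Leg 3: -89.018° → -25.064°, shortest Δλ = 63.954° (east) — does not cross 180°.
Leg 4: -25.064° → -60.163°, shortest Δλ = -35.099° (west) — does not cross 180°.
Leg 5: -60.163° → +4.304°, shortest Δλ = 64.467° (east) — does not cross 180°.
Total crossings: 1.

1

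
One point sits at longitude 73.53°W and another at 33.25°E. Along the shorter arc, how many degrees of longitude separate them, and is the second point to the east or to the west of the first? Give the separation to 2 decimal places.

Raw difference: 33.25 − -73.53 = 106.78°.
Normalise into (−180°, 180°]: 106.78° stays 106.78°.
Positive ⇒ the second point lies to the east; separation 106.78°.

106.78° east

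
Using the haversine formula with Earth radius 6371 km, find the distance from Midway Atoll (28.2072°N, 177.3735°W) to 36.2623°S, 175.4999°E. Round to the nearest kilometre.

7207 km

Δλ = 175.4999 − -177.3735 = 352.8734°; wrapped into (−180°, 180°]: -7.1266°.
Δφ = -36.2623 − 28.2072 = -64.4695°.
a = sin²(Δφ/2) + cos φ₁ · cos φ₂ · sin²(Δλ/2) = 0.287249.
c = 2·atan2(√a, √(1−a)) = 1.13128 rad → d = 6371·c ≈ 7207.38 km.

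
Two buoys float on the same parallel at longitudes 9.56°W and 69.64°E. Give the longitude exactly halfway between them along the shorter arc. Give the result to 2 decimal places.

30.04°E

Signed shortest Δλ from -9.56° to +69.64° is +79.20°.
Midpoint longitude = -9.56° + (+79.20°)/2 = -9.56° + 39.60° = +30.04°.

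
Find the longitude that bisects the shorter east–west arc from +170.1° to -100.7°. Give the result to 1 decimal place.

-145.3°

Signed shortest Δλ from +170.1° to -100.7° is +89.2°.
Midpoint longitude = +170.1° + (+89.2°)/2 = +170.1° + 44.6° = +214.7°.
Normalise into (−180°, 180°]: -145.3°.
(The naïve average (+170.1 + -100.7)/2 = 34.7° is on the wrong side of the globe.)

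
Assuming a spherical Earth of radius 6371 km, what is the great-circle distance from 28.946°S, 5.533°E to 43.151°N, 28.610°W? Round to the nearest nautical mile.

4720 nmi

Δλ = -28.610 − 5.533 = -34.143°.
Δφ = 43.151 − -28.946 = 72.097°.
a = sin²(Δφ/2) + cos φ₁ · cos φ₂ · sin²(Δλ/2) = 0.401316.
c = 2·atan2(√a, √(1−a)) = 1.37212 rad → d = 6371·c ≈ 8741.80 km ≈ 4720.19 nmi.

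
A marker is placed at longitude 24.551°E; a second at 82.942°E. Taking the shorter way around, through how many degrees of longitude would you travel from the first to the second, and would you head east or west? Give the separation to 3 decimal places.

58.391° east

Raw difference: 82.942 − 24.551 = 58.391°.
Normalise into (−180°, 180°]: 58.391° stays 58.391°.
Positive ⇒ the second point lies to the east; separation 58.391°.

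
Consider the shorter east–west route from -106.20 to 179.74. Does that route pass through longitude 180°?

Naïve |179.74 − -106.20| = 285.94° > 180°, so the shorter arc goes the other way round — across 180°.
Signed shortest Δλ = ((179.74 − -106.20 + 180) mod 360) − 180 = -74.06°.
Going west by 74.06° from -106.20° passes through 180° before reaching +179.74°.

Yes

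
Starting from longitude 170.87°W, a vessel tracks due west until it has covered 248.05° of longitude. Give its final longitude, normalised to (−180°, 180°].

Start at -170.87°; shift −248.05° → -418.92°.
-418.92° lies outside (−180°, 180°]; add 360° → -58.92°.

58.92°W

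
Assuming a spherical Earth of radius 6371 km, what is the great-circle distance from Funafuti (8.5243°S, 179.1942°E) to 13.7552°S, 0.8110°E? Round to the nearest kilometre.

17531 km

Δλ = 0.8110 − 179.1942 = -178.3832°.
Δφ = -13.7552 − -8.5243 = -5.2309°.
a = sin²(Δφ/2) + cos φ₁ · cos φ₂ · sin²(Δλ/2) = 0.962482.
c = 2·atan2(√a, √(1−a)) = 2.75173 rad → d = 6371·c ≈ 17531.30 km.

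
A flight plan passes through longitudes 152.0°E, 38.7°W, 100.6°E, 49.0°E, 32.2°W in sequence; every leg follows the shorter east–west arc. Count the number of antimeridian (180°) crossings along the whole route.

1

Leg 1: +152.0° → -38.7°, shortest Δλ = 169.3° (east) — crosses 180°.
Leg 2: -38.7° → +100.6°, shortest Δλ = 139.3° (east) — does not cross 180°.
Leg 3: +100.6° → +49.0°, shortest Δλ = -51.6° (west) — does not cross 180°.
Leg 4: +49.0° → -32.2°, shortest Δλ = -81.2° (west) — does not cross 180°.
Total crossings: 1.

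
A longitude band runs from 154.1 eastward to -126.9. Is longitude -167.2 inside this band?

Band width going east from +154.1° to -126.9°: ((-126.9 − 154.1) mod 360) = 79.0°.
Offset of -167.2° east of the west edge: ((-167.2 − 154.1) mod 360) = 38.7°.
38.7° ≤ 79.0° ⇒ inside.

Yes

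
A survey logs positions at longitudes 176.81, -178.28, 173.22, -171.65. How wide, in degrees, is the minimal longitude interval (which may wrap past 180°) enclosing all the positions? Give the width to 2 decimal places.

15.13°

Sort the longitudes: -178.28°, -171.65°, +173.22°, +176.81°.
Eastward gaps between consecutive values (wrapping around): 6.63°, 344.87°, 3.59°, 4.91°.
Largest gap = 344.87° ⇒ minimal covering band is its complement: 360° − 344.87° = 15.13°.
Band runs from +173.22° eastward to -171.65°, crossing the antimeridian.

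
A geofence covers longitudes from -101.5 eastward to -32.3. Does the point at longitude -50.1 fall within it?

Band width going east from -101.5° to -32.3°: ((-32.3 − -101.5) mod 360) = 69.2°.
Offset of -50.1° east of the west edge: ((-50.1 − -101.5) mod 360) = 51.4°.
51.4° ≤ 69.2° ⇒ inside.

Yes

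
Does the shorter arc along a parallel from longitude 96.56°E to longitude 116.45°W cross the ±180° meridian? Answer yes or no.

Naïve |-116.45 − 96.56| = 213.01° > 180°, so the shorter arc goes the other way round — across 180°.
Signed shortest Δλ = ((-116.45 − 96.56 + 180) mod 360) − 180 = 146.99°.
Going east by 146.99° from +96.56° passes through 180° before reaching -116.45°.

Yes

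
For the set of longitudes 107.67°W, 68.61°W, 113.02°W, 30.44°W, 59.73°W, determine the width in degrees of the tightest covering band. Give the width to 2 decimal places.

82.58°

Sort the longitudes: -113.02°, -107.67°, -68.61°, -59.73°, -30.44°.
Eastward gaps between consecutive values (wrapping around): 5.35°, 39.06°, 8.88°, 29.29°, 277.42°.
Largest gap = 277.42° ⇒ minimal covering band is its complement: 360° − 277.42° = 82.58°.
Band runs from -113.02° eastward to -30.44°.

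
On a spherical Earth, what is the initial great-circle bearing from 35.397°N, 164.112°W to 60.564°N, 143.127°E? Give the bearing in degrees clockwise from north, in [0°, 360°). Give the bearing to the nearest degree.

324°

Δλ = 143.127 − -164.112 = 307.239°; wrapped into (−180°, 180°]: -52.761°.
θ = atan2( sin Δλ · cos φ₂ , cos φ₁ · sin φ₂ − sin φ₁ · cos φ₂ · cos Δλ )
  = atan2(-0.39125, 0.53766) = -36.043° → normalised to [0°, 360°): 323.957°.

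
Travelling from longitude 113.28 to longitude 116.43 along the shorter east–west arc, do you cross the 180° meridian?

No

Signed shortest Δλ = ((116.43 − 113.28 + 180) mod 360) − 180 = 3.15°.
Going east by 3.15° from +113.28° reaches +116.43° without touching 180°.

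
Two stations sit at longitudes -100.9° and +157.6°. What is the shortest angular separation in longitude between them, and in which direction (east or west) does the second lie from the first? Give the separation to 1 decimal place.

101.5° west

Raw difference: 157.6 − -100.9 = 258.5°.
Normalise into (−180°, 180°]: 258.5° − 360° = -101.5°.
Negative ⇒ the second point lies to the west; separation 101.5°.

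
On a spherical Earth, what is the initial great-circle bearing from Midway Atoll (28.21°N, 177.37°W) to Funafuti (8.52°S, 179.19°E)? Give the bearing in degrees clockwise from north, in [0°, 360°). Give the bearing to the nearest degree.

Δλ = 179.19 − -177.37 = 356.56°; wrapped into (−180°, 180°]: -3.44°.
θ = atan2( sin Δλ · cos φ₂ , cos φ₁ · sin φ₂ − sin φ₁ · cos φ₂ · cos Δλ )
  = atan2(-0.05934, -0.59720) = -174.325° → normalised to [0°, 360°): 185.675°.

186°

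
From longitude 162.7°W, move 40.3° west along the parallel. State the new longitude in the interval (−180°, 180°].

157.0°E

Start at -162.7°; shift −40.3° → -203.0°.
-203.0° lies outside (−180°, 180°]; add 360° → +157.0°.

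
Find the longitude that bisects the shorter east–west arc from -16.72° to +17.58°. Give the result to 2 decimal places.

Signed shortest Δλ from -16.72° to +17.58° is +34.30°.
Midpoint longitude = -16.72° + (+34.30°)/2 = -16.72° + 17.15° = +0.43°.

+0.43°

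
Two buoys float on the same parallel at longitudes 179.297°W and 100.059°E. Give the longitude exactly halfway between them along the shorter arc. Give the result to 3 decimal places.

Signed shortest Δλ from -179.297° to +100.059° is -80.644°.
Midpoint longitude = -179.297° + (-80.644°)/2 = -179.297° − 40.322° = -219.619°.
Normalise into (−180°, 180°]: +140.381°.
(The naïve average (-179.297 + +100.059)/2 = -39.619° is on the wrong side of the globe.)

140.381°E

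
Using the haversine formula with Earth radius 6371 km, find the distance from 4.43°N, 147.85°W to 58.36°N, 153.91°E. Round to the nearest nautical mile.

Δλ = 153.91 − -147.85 = 301.76°; wrapped into (−180°, 180°]: -58.24°.
Δφ = 58.36 − 4.43 = 53.93°.
a = sin²(Δφ/2) + cos φ₁ · cos φ₂ · sin²(Δλ/2) = 0.329473.
c = 2·atan2(√a, √(1−a)) = 1.22276 rad → d = 6371·c ≈ 7790.19 km ≈ 4206.37 nmi.

4206 nmi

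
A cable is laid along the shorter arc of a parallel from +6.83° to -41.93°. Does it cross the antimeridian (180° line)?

Signed shortest Δλ = ((-41.93 − 6.83 + 180) mod 360) − 180 = -48.76°.
Going west by 48.76° from +6.83° reaches -41.93° without touching 180°.

No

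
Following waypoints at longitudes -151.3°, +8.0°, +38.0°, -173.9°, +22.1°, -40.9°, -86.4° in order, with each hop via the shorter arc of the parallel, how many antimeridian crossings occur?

2

Leg 1: -151.3° → +8.0°, shortest Δλ = 159.3° (east) — does not cross 180°.
Leg 2: +8.0° → +38.0°, shortest Δλ = 30.0° (east) — does not cross 180°.
Leg 3: +38.0° → -173.9°, shortest Δλ = 148.1° (east) — crosses 180°.
Leg 4: -173.9° → +22.1°, shortest Δλ = -164.0° (west) — crosses 180°.
Leg 5: +22.1° → -40.9°, shortest Δλ = -63.0° (west) — does not cross 180°.
Leg 6: -40.9° → -86.4°, shortest Δλ = -45.5° (west) — does not cross 180°.
Total crossings: 2.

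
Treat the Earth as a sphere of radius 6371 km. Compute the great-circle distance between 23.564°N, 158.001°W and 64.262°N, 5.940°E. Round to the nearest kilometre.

10150 km

Δλ = 5.940 − -158.001 = 163.941°.
Δφ = 64.262 − 23.564 = 40.698°.
a = sin²(Δφ/2) + cos φ₁ · cos φ₂ · sin²(Δλ/2) = 0.511201.
c = 2·atan2(√a, √(1−a)) = 1.59320 rad → d = 6371·c ≈ 10150.28 km.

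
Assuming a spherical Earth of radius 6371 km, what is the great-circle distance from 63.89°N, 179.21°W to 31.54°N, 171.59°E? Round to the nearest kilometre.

3654 km

Δλ = 171.59 − -179.21 = 350.80°; wrapped into (−180°, 180°]: -9.20°.
Δφ = 31.54 − 63.89 = -32.35°.
a = sin²(Δφ/2) + cos φ₁ · cos φ₂ · sin²(Δλ/2) = 0.080015.
c = 2·atan2(√a, √(1−a)) = 0.57357 rad → d = 6371·c ≈ 3654.20 km.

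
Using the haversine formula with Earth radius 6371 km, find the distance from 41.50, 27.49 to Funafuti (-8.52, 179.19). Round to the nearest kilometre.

15414 km

Δλ = 179.19 − 27.49 = 151.70°.
Δφ = -8.52 − 41.50 = -50.02°.
a = sin²(Δφ/2) + cos φ₁ · cos φ₂ · sin²(Δλ/2) = 0.875166.
c = 2·atan2(√a, √(1−a)) = 2.41936 rad → d = 6371·c ≈ 15413.74 km.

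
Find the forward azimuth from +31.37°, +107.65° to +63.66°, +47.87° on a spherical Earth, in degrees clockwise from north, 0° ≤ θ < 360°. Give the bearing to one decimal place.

Δλ = 47.87 − 107.65 = -59.78°.
θ = atan2( sin Δλ · cos φ₂ , cos φ₁ · sin φ₂ − sin φ₁ · cos φ₂ · cos Δλ )
  = atan2(-0.38340, 0.64892) = -30.576° → normalised to [0°, 360°): 329.424°.

329.4°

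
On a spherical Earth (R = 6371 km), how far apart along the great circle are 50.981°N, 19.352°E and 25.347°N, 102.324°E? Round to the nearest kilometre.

Δλ = 102.324 − 19.352 = 82.972°.
Δφ = 25.347 − 50.981 = -25.634°.
a = sin²(Δφ/2) + cos φ₁ · cos φ₂ · sin²(Δλ/2) = 0.298889.
c = 2·atan2(√a, √(1−a)) = 1.15685 rad → d = 6371·c ≈ 7370.31 km.

7370 km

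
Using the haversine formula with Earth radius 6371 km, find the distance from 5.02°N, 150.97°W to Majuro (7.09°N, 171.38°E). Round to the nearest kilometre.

4168 km

Δλ = 171.38 − -150.97 = 322.35°; wrapped into (−180°, 180°]: -37.65°.
Δφ = 7.09 − 5.02 = 2.07°.
a = sin²(Δφ/2) + cos φ₁ · cos φ₂ · sin²(Δλ/2) = 0.103255.
c = 2·atan2(√a, √(1−a)) = 0.65428 rad → d = 6371·c ≈ 4168.39 km.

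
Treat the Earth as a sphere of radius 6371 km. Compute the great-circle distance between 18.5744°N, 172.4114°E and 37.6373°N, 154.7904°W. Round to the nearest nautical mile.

2063 nmi

Δλ = -154.7904 − 172.4114 = -327.2018°; wrapped into (−180°, 180°]: 32.7982°.
Δφ = 37.6373 − 18.5744 = 19.0629°.
a = sin²(Δφ/2) + cos φ₁ · cos φ₂ · sin²(Δλ/2) = 0.087252.
c = 2·atan2(√a, √(1−a)) = 0.59972 rad → d = 6371·c ≈ 3820.79 km ≈ 2063.06 nmi.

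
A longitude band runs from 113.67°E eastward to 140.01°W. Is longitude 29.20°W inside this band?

Band width going east from +113.67° to -140.01°: ((-140.01 − 113.67) mod 360) = 106.32°.
Offset of -29.20° east of the west edge: ((-29.20 − 113.67) mod 360) = 217.13°.
217.13° > 106.32° ⇒ outside.

No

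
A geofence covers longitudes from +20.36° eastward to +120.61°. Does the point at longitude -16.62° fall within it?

Band width going east from +20.36° to +120.61°: ((120.61 − 20.36) mod 360) = 100.25°.
Offset of -16.62° east of the west edge: ((-16.62 − 20.36) mod 360) = 323.02°.
323.02° > 100.25° ⇒ outside.

No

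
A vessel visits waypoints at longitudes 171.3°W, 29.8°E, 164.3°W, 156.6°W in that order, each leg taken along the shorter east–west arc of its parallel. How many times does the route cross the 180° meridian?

2

Leg 1: -171.3° → +29.8°, shortest Δλ = -158.9° (west) — crosses 180°.
Leg 2: +29.8° → -164.3°, shortest Δλ = 165.9° (east) — crosses 180°.
Leg 3: -164.3° → -156.6°, shortest Δλ = 7.7° (east) — does not cross 180°.
Total crossings: 2.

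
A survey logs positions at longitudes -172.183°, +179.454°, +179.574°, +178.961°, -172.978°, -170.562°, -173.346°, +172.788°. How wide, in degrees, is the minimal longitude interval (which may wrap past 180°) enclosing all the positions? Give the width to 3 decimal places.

Sort the longitudes: -173.346°, -172.978°, -172.183°, -170.562°, +172.788°, +178.961°, +179.454°, +179.574°.
Eastward gaps between consecutive values (wrapping around): 0.368°, 0.795°, 1.621°, 343.350°, 6.173°, 0.493°, 0.120°, 7.080°.
Largest gap = 343.350° ⇒ minimal covering band is its complement: 360° − 343.350° = 16.650°.
Band runs from +172.788° eastward to -170.562°, crossing the antimeridian.

16.650°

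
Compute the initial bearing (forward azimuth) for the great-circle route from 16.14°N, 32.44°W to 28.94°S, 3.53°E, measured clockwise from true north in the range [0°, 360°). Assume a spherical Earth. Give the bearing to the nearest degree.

Δλ = 3.53 − -32.44 = 35.97°.
θ = atan2( sin Δλ · cos φ₂ , cos φ₁ · sin φ₂ − sin φ₁ · cos φ₂ · cos Δλ )
  = atan2(0.51402, -0.66171) = 142.160° → normalised to [0°, 360°): 142.160°.

142°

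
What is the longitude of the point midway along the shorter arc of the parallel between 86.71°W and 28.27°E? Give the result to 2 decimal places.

29.22°W

Signed shortest Δλ from -86.71° to +28.27° is +114.98°.
Midpoint longitude = -86.71° + (+114.98°)/2 = -86.71° + 57.49° = -29.22°.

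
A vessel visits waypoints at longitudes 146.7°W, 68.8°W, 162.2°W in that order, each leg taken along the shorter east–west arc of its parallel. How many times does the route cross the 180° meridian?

Leg 1: -146.7° → -68.8°, shortest Δλ = 77.9° (east) — does not cross 180°.
Leg 2: -68.8° → -162.2°, shortest Δλ = -93.4° (west) — does not cross 180°.
Total crossings: 0.

0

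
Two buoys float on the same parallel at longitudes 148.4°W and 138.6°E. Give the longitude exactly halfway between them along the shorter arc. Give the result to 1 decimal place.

175.1°E

Signed shortest Δλ from -148.4° to +138.6° is -73.0°.
Midpoint longitude = -148.4° + (-73.0°)/2 = -148.4° − 36.5° = -184.9°.
Normalise into (−180°, 180°]: +175.1°.
(The naïve average (-148.4 + +138.6)/2 = -4.9° is on the wrong side of the globe.)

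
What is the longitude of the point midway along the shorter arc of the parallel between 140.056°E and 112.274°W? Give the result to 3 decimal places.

166.109°W

Signed shortest Δλ from +140.056° to -112.274° is +107.670°.
Midpoint longitude = +140.056° + (+107.670°)/2 = +140.056° + 53.835° = +193.891°.
Normalise into (−180°, 180°]: -166.109°.
(The naïve average (+140.056 + -112.274)/2 = 13.891° is on the wrong side of the globe.)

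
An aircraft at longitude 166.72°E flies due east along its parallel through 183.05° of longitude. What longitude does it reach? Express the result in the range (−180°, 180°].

Start at +166.72°; shift +183.05° → +349.77°.
+349.77° lies outside (−180°, 180°]; subtract 360° → -10.23°.

10.23°W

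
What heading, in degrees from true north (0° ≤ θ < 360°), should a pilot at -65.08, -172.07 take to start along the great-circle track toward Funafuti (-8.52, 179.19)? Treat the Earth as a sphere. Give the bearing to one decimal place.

Δλ = 179.19 − -172.07 = 351.26°; wrapped into (−180°, 180°]: -8.74°.
θ = atan2( sin Δλ · cos φ₂ , cos φ₁ · sin φ₂ − sin φ₁ · cos φ₂ · cos Δλ )
  = atan2(-0.15027, 0.82405) = -10.335° → normalised to [0°, 360°): 349.665°.

349.7°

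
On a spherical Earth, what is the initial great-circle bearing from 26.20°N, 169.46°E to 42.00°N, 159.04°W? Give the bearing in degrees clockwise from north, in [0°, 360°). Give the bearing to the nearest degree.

50°

Δλ = -159.04 − 169.46 = -328.50°; wrapped into (−180°, 180°]: 31.50°.
θ = atan2( sin Δλ · cos φ₂ , cos φ₁ · sin φ₂ − sin φ₁ · cos φ₂ · cos Δλ )
  = atan2(0.38829, 0.32063) = 50.452° → normalised to [0°, 360°): 50.452°.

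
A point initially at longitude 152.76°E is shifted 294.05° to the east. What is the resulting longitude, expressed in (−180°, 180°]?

Start at +152.76°; shift +294.05° → +446.81°.
+446.81° lies outside (−180°, 180°]; subtract 360° → +86.81°.

86.81°E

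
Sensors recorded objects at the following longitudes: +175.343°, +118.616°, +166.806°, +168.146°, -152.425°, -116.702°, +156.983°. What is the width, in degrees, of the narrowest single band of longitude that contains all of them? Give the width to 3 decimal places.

Sort the longitudes: -152.425°, -116.702°, +118.616°, +156.983°, +166.806°, +168.146°, +175.343°.
Eastward gaps between consecutive values (wrapping around): 35.723°, 235.318°, 38.367°, 9.823°, 1.340°, 7.197°, 32.232°.
Largest gap = 235.318° ⇒ minimal covering band is its complement: 360° − 235.318° = 124.682°.
Band runs from +118.616° eastward to -116.702°, crossing the antimeridian.

124.682°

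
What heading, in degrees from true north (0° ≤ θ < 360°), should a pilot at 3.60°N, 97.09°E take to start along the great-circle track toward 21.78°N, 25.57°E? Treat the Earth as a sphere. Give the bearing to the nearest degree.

292°

Δλ = 25.57 − 97.09 = -71.52°.
θ = atan2( sin Δλ · cos φ₂ , cos φ₁ · sin φ₂ − sin φ₁ · cos φ₂ · cos Δλ )
  = atan2(-0.88073, 0.35183) = -68.225° → normalised to [0°, 360°): 291.775°.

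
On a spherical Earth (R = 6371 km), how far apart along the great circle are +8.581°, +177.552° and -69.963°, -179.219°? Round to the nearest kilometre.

Δλ = -179.219 − 177.552 = -356.771°; wrapped into (−180°, 180°]: 3.229°.
Δφ = -69.963 − 8.581 = -78.544°.
a = sin²(Δφ/2) + cos φ₁ · cos φ₂ · sin²(Δλ/2) = 0.400961.
c = 2·atan2(√a, √(1−a)) = 1.37140 rad → d = 6371·c ≈ 8737.19 km.

8737 km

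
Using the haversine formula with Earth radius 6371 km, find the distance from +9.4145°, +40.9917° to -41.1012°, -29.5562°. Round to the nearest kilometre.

9112 km

Δλ = -29.5562 − 40.9917 = -70.5479°.
Δφ = -41.1012 − 9.4145 = -50.5157°.
a = sin²(Δφ/2) + cos φ₁ · cos φ₂ · sin²(Δλ/2) = 0.429984.
c = 2·atan2(√a, √(1−a)) = 1.43030 rad → d = 6371·c ≈ 9112.45 km.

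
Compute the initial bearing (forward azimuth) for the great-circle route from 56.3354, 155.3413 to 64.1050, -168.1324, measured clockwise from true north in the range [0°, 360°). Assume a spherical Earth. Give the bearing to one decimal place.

51.5°

Δλ = -168.1324 − 155.3413 = -323.4737°; wrapped into (−180°, 180°]: 36.5263°.
θ = atan2( sin Δλ · cos φ₂ , cos φ₁ · sin φ₂ − sin φ₁ · cos φ₂ · cos Δλ )
  = atan2(0.25993, 0.20658) = 51.524° → normalised to [0°, 360°): 51.524°.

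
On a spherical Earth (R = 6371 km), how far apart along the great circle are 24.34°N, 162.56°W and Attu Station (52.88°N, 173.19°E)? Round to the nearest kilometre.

3770 km

Δλ = 173.19 − -162.56 = 335.75°; wrapped into (−180°, 180°]: -24.25°.
Δφ = 52.88 − 24.34 = 28.54°.
a = sin²(Δφ/2) + cos φ₁ · cos φ₂ · sin²(Δλ/2) = 0.085017.
c = 2·atan2(√a, √(1−a)) = 0.59175 rad → d = 6371·c ≈ 3770.03 km.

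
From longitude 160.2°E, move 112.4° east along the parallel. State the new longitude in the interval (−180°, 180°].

87.4°W

Start at +160.2°; shift +112.4° → +272.6°.
+272.6° lies outside (−180°, 180°]; subtract 360° → -87.4°.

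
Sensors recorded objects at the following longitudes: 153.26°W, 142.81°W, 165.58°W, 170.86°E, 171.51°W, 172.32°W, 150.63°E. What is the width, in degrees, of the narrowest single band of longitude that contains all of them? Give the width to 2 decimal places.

66.56°

Sort the longitudes: -172.32°, -171.51°, -165.58°, -153.26°, -142.81°, +150.63°, +170.86°.
Eastward gaps between consecutive values (wrapping around): 0.81°, 5.93°, 12.32°, 10.45°, 293.44°, 20.23°, 16.82°.
Largest gap = 293.44° ⇒ minimal covering band is its complement: 360° − 293.44° = 66.56°.
Band runs from +150.63° eastward to -142.81°, crossing the antimeridian.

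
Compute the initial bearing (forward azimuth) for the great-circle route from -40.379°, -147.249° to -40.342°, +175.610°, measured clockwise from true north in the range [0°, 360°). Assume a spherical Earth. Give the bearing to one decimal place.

257.8°

Δλ = 175.610 − -147.249 = 322.859°; wrapped into (−180°, 180°]: -37.141°.
θ = atan2( sin Δλ · cos φ₂ , cos φ₁ · sin φ₂ − sin φ₁ · cos φ₂ · cos Δλ )
  = atan2(-0.46020, -0.09952) = -102.202° → normalised to [0°, 360°): 257.798°.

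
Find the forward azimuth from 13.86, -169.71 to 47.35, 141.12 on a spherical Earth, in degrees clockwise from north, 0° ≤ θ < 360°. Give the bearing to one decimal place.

Δλ = 141.12 − -169.71 = 310.83°; wrapped into (−180°, 180°]: -49.17°.
θ = atan2( sin Δλ · cos φ₂ , cos φ₁ · sin φ₂ − sin φ₁ · cos φ₂ · cos Δλ )
  = atan2(-0.51265, 0.60798) = -40.138° → normalised to [0°, 360°): 319.862°.

319.9°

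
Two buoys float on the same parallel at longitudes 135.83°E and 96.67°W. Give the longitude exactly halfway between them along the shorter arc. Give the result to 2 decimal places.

160.42°W

Signed shortest Δλ from +135.83° to -96.67° is +127.50°.
Midpoint longitude = +135.83° + (+127.50°)/2 = +135.83° + 63.75° = +199.58°.
Normalise into (−180°, 180°]: -160.42°.
(The naïve average (+135.83 + -96.67)/2 = 19.58° is on the wrong side of the globe.)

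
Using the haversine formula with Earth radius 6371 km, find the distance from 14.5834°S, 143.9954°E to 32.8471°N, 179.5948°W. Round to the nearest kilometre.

Δλ = -179.5948 − 143.9954 = -323.5902°; wrapped into (−180°, 180°]: 36.4098°.
Δφ = 32.8471 − -14.5834 = 47.4305°.
a = sin²(Δφ/2) + cos φ₁ · cos φ₂ · sin²(Δλ/2) = 0.241115.
c = 2·atan2(√a, √(1−a)) = 1.02655 rad → d = 6371·c ≈ 6540.18 km.

6540 km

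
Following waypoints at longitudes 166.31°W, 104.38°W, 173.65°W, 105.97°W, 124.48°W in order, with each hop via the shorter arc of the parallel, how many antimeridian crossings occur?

Leg 1: -166.31° → -104.38°, shortest Δλ = 61.93° (east) — does not cross 180°.
Leg 2: -104.38° → -173.65°, shortest Δλ = -69.27° (west) — does not cross 180°.
Leg 3: -173.65° → -105.97°, shortest Δλ = 67.68° (east) — does not cross 180°.
Leg 4: -105.97° → -124.48°, shortest Δλ = -18.51° (west) — does not cross 180°.
Total crossings: 0.

0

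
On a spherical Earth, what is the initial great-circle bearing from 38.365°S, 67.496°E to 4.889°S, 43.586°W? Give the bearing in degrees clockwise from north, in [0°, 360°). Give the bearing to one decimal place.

Δλ = -43.586 − 67.496 = -111.082°.
θ = atan2( sin Δλ · cos φ₂ , cos φ₁ · sin φ₂ − sin φ₁ · cos φ₂ · cos Δλ )
  = atan2(-0.92967, -0.28927) = -107.284° → normalised to [0°, 360°): 252.716°.

252.7°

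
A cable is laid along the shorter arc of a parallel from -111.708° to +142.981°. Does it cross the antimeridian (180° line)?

Naïve |142.981 − -111.708| = 254.689° > 180°, so the shorter arc goes the other way round — across 180°.
Signed shortest Δλ = ((142.981 − -111.708 + 180) mod 360) − 180 = -105.311°.
Going west by 105.311° from -111.708° passes through 180° before reaching +142.981°.

Yes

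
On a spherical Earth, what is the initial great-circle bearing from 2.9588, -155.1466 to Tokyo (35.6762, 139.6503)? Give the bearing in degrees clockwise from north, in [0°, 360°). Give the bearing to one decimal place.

Δλ = 139.6503 − -155.1466 = 294.7969°; wrapped into (−180°, 180°]: -65.2031°.
θ = atan2( sin Δλ · cos φ₂ , cos φ₁ · sin φ₂ − sin φ₁ · cos φ₂ · cos Δλ )
  = atan2(-0.73743, 0.56484) = -52.549° → normalised to [0°, 360°): 307.451°.

307.5°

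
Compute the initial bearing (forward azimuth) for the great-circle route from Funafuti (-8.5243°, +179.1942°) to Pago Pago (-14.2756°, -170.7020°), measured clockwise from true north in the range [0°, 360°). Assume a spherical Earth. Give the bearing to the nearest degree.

121°

Δλ = -170.7020 − 179.1942 = -349.8962°; wrapped into (−180°, 180°]: 10.1038°.
θ = atan2( sin Δλ · cos φ₂ , cos φ₁ · sin φ₂ − sin φ₁ · cos φ₂ · cos Δλ )
  = atan2(0.17001, -0.10244) = 121.070° → normalised to [0°, 360°): 121.070°.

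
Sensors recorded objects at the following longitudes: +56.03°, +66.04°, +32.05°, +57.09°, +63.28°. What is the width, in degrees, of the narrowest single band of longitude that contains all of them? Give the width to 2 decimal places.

Sort the longitudes: +32.05°, +56.03°, +57.09°, +63.28°, +66.04°.
Eastward gaps between consecutive values (wrapping around): 23.98°, 1.06°, 6.19°, 2.76°, 326.01°.
Largest gap = 326.01° ⇒ minimal covering band is its complement: 360° − 326.01° = 33.99°.
Band runs from +32.05° eastward to +66.04°.

33.99°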